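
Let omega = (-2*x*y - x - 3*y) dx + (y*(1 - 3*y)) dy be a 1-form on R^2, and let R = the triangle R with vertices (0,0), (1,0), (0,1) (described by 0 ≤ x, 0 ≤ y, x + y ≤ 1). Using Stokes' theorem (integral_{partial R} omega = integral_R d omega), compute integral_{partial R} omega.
integral_(partial R) omega = 11/6

Stokes: integral_partial_R omega = integral_R d omega with d omega = (∂Q/∂x - ∂P/∂y) dx ∧ dy.
  ∂Q/∂x = 0
  ∂P/∂y = -2*x - 3
  integrand = ∂Q/∂x - ∂P/∂y = 2*x + 3.
Integrating over R: integral_0^1 integral_0^{1-x} (2*x + 3) dy dx = 11/6.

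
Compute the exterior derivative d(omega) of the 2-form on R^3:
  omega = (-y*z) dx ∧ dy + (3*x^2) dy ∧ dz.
d(omega) = (6*x - y) dx ∧ dy ∧ dz

For a 2-form omega = sum_{i<j} g_{ij} dx_i ∧ dx_j, the exterior derivative is
  d(omega) = sum_{i<j} d(g_{ij}) ∧ dx_i ∧ dx_j = sum_{i<j, k} (∂g_{ij}/∂x_k) dx_k ∧ dx_i ∧ dx_j.
Expand each term, using dx_k ∧ dx_i ∧ dx_j = sgn(permutation) dx_{(a)} ∧ dx_{(b)} ∧ dx_{(c)} with (a < b < c) sorted:
  d(-y*z) includes (∂/∂z)(-y*z) dz = (-y) dz, which multiplied by dx ∧ dy gives (-y) dx ∧ dy ∧ dz
  d(3*x^2) includes (∂/∂x)(3*x^2) dx = (6*x) dx, which multiplied by dy ∧ dz gives (6*x) dx ∧ dy ∧ dz
Collecting like 3-forms: d(omega) = (6*x - y) dx ∧ dy ∧ dz.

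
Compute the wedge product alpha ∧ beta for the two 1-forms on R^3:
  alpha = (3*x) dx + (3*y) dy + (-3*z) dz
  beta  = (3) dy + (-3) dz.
alpha ∧ beta = (9*x) dx ∧ dy + (-9*x) dx ∧ dz + (-9*y + 9*z) dy ∧ dz

Distribute the wedge, using dx_i ∧ dx_j = -dx_j ∧ dx_i and dx_i ∧ dx_i = 0. For each pair (i, j) with i < j, the coefficient of dx_i ∧ dx_j in alpha ∧ beta is (alpha_i * beta_j - alpha_j * beta_i). Collecting: alpha ∧ beta = (9*x) dx ∧ dy + (-9*x) dx ∧ dz + (-9*y + 9*z) dy ∧ dz.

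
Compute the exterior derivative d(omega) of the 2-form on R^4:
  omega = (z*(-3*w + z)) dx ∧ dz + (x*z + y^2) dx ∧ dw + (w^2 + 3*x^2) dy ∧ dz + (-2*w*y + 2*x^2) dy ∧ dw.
d(omega) = (-x - 3*z) dx ∧ dz ∧ dw + (4*x - 2*y) dx ∧ dy ∧ dw + (6*x) dx ∧ dy ∧ dz + (2*w) dy ∧ dz ∧ dw

For a 2-form omega = sum_{i<j} g_{ij} dx_i ∧ dx_j, the exterior derivative is
  d(omega) = sum_{i<j} d(g_{ij}) ∧ dx_i ∧ dx_j = sum_{i<j, k} (∂g_{ij}/∂x_k) dx_k ∧ dx_i ∧ dx_j.
Expand each term, using dx_k ∧ dx_i ∧ dx_j = sgn(permutation) dx_{(a)} ∧ dx_{(b)} ∧ dx_{(c)} with (a < b < c) sorted:
  d(z*(-3*w + z)) includes (∂/∂w)(z*(-3*w + z)) dw = (-3*z) dw, which multiplied by dx ∧ dz gives (-3*z) dx ∧ dz ∧ dw
  d(x*z + y^2) includes (∂/∂y)(x*z + y^2) dy = (2*y) dy, which multiplied by dx ∧ dw gives (-2*y) dx ∧ dy ∧ dw
  d(x*z + y^2) includes (∂/∂z)(x*z + y^2) dz = (x) dz, which multiplied by dx ∧ dw gives (-x) dx ∧ dz ∧ dw
  d(w^2 + 3*x^2) includes (∂/∂x)(w^2 + 3*x^2) dx = (6*x) dx, which multiplied by dy ∧ dz gives (6*x) dx ∧ dy ∧ dz
  d(w^2 + 3*x^2) includes (∂/∂w)(w^2 + 3*x^2) dw = (2*w) dw, which multiplied by dy ∧ dz gives (2*w) dy ∧ dz ∧ dw
  d(-2*w*y + 2*x^2) includes (∂/∂x)(-2*w*y + 2*x^2) dx = (4*x) dx, which multiplied by dy ∧ dw gives (4*x) dx ∧ dy ∧ dw
Collecting like 3-forms: d(omega) = (-x - 3*z) dx ∧ dz ∧ dw + (4*x - 2*y) dx ∧ dy ∧ dw + (6*x) dx ∧ dy ∧ dz + (2*w) dy ∧ dz ∧ dw.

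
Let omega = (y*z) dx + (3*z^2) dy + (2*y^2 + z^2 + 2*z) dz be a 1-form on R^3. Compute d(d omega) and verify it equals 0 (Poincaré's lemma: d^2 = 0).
d(d omega) = 0

Step 1: d omega = sum_{i<j} (∂f_j/∂x_i - ∂f_i/∂x_j) dx_i ∧ dx_j:
  coeff of dx ∧ dy: -z
  coeff of dx ∧ dz: -y
  coeff of dy ∧ dz: 4*y - 6*z
Step 2: Apply d again to each 2-form coefficient. The only possible 3-form in R^3 is dx ∧ dy ∧ dz, with coefficient
  ∂(coeff of dy∧dz)/∂x - ∂(coeff of dx∧dz)/∂y + ∂(coeff of dx∧dy)/∂z
  = ∂/∂x (4*y - 6*z) - ∂/∂y (-y) + ∂/∂z (-z).
Each of these terms simplifies to sums of mixed partials that cancel in pairs. The result is 0 (by equality of mixed partials for smooth functions — Schwarz / Clairaut).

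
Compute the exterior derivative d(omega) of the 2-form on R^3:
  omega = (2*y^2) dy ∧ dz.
d(omega) = 0

For a 2-form omega = sum_{i<j} g_{ij} dx_i ∧ dx_j, the exterior derivative is
  d(omega) = sum_{i<j} d(g_{ij}) ∧ dx_i ∧ dx_j = sum_{i<j, k} (∂g_{ij}/∂x_k) dx_k ∧ dx_i ∧ dx_j.
Expand each term, using dx_k ∧ dx_i ∧ dx_j = sgn(permutation) dx_{(a)} ∧ dx_{(b)} ∧ dx_{(c)} with (a < b < c) sorted:

Collecting like 3-forms: d(omega) = 0.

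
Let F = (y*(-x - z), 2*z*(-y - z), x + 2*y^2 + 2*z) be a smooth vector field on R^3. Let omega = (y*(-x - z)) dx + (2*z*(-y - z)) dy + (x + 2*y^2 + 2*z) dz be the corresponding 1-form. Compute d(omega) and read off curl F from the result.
d(omega) = (6*y + 4*z) dy ∧ dz + (-y - 1) dz ∧ dx + (x + z) dx ∧ dy; curl F = (6*y + 4*z, -y - 1, x + z)

d omega = sum_{i<j} (∂f_j/∂x_i - ∂f_i/∂x_j) dx_i ∧ dx_j. Under the identification (dy ∧ dz, dz ∧ dx, dx ∧ dy) ↔ (e_x, e_y, e_z), the coefficients are exactly the components of curl F. Compute:
  ∂R/∂y - ∂Q/∂z = (4*y) - (-2*y - 4*z) = 6*y + 4*z
  ∂P/∂z - ∂R/∂x = (-y) - (1) = -y - 1
  ∂Q/∂x - ∂P/∂y = (0) - (-x - z) = x + z.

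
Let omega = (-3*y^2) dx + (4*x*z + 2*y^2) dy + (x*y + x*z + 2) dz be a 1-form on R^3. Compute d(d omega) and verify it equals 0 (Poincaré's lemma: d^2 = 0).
d(d omega) = 0

Step 1: d omega = sum_{i<j} (∂f_j/∂x_i - ∂f_i/∂x_j) dx_i ∧ dx_j:
  coeff of dx ∧ dy: 6*y + 4*z
  coeff of dx ∧ dz: y + z
  coeff of dy ∧ dz: -3*x
Step 2: Apply d again to each 2-form coefficient. The only possible 3-form in R^3 is dx ∧ dy ∧ dz, with coefficient
  ∂(coeff of dy∧dz)/∂x - ∂(coeff of dx∧dz)/∂y + ∂(coeff of dx∧dy)/∂z
  = ∂/∂x (-3*x) - ∂/∂y (y + z) + ∂/∂z (6*y + 4*z).
Each of these terms simplifies to sums of mixed partials that cancel in pairs. The result is 0 (by equality of mixed partials for smooth functions — Schwarz / Clairaut).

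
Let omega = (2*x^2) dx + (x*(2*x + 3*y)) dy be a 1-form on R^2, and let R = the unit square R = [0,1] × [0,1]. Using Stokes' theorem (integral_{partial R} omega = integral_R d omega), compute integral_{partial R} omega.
integral_(partial R) omega = 7/2

Stokes: integral_partial_R omega = integral_R d omega with d omega = (∂Q/∂x - ∂P/∂y) dx ∧ dy.
  ∂Q/∂x = 4*x + 3*y
  ∂P/∂y = 0
  integrand = ∂Q/∂x - ∂P/∂y = 4*x + 3*y.
Integrating over R: integral_0^1 integral_0^1 (4*x + 3*y) dx dy = 7/2.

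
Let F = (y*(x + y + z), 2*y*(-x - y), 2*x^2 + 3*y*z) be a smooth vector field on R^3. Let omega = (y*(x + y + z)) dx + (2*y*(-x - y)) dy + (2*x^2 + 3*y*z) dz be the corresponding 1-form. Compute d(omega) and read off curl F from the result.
d(omega) = (3*z) dy ∧ dz + (-4*x + y) dz ∧ dx + (-x - 4*y - z) dx ∧ dy; curl F = (3*z, -4*x + y, -x - 4*y - z)

d omega = sum_{i<j} (∂f_j/∂x_i - ∂f_i/∂x_j) dx_i ∧ dx_j. Under the identification (dy ∧ dz, dz ∧ dx, dx ∧ dy) ↔ (e_x, e_y, e_z), the coefficients are exactly the components of curl F. Compute:
  ∂R/∂y - ∂Q/∂z = (3*z) - (0) = 3*z
  ∂P/∂z - ∂R/∂x = (y) - (4*x) = -4*x + y
  ∂Q/∂x - ∂P/∂y = (-2*y) - (x + 2*y + z) = -x - 4*y - z.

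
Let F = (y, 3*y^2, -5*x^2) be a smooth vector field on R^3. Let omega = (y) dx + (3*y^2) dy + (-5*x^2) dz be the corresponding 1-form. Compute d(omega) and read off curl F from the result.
d(omega) = (0) dy ∧ dz + (10*x) dz ∧ dx + (-1) dx ∧ dy; curl F = (0, 10*x, -1)

d omega = sum_{i<j} (∂f_j/∂x_i - ∂f_i/∂x_j) dx_i ∧ dx_j. Under the identification (dy ∧ dz, dz ∧ dx, dx ∧ dy) ↔ (e_x, e_y, e_z), the coefficients are exactly the components of curl F. Compute:
  ∂R/∂y - ∂Q/∂z = (0) - (0) = 0
  ∂P/∂z - ∂R/∂x = (0) - (-10*x) = 10*x
  ∂Q/∂x - ∂P/∂y = (0) - (1) = -1.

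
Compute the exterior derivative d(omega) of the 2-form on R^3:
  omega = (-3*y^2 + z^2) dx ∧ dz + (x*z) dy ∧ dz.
d(omega) = (6*y + z) dx ∧ dy ∧ dz

For a 2-form omega = sum_{i<j} g_{ij} dx_i ∧ dx_j, the exterior derivative is
  d(omega) = sum_{i<j} d(g_{ij}) ∧ dx_i ∧ dx_j = sum_{i<j, k} (∂g_{ij}/∂x_k) dx_k ∧ dx_i ∧ dx_j.
Expand each term, using dx_k ∧ dx_i ∧ dx_j = sgn(permutation) dx_{(a)} ∧ dx_{(b)} ∧ dx_{(c)} with (a < b < c) sorted:
  d(-3*y^2 + z^2) includes (∂/∂y)(-3*y^2 + z^2) dy = (-6*y) dy, which multiplied by dx ∧ dz gives (6*y) dx ∧ dy ∧ dz
  d(x*z) includes (∂/∂x)(x*z) dx = (z) dx, which multiplied by dy ∧ dz gives (z) dx ∧ dy ∧ dz
Collecting like 3-forms: d(omega) = (6*y + z) dx ∧ dy ∧ dz.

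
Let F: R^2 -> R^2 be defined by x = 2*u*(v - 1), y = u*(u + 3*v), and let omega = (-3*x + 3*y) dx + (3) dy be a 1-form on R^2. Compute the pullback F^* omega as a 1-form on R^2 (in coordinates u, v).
F^* omega = (6*u^2*v - 6*u^2 + 6*u*v^2 + 6*u*v - 6*u + 9*v) du + (3*u*(2*u^2 + 2*u*v + 4*u + 3)) dv

Using F^*(f dg) = (f ∘ F) d(g ∘ F), substitute each coordinate x_i by F_i(u, v) in f_i, and replace dx_i by d F_i = (∂F_i/∂u) du + (∂F_i/∂v) dv.
  For the x component: f_1(F) = 3*u*(u + v + 2); d F_1 = (2*v - 2) du + (2*u) dv
  For the y component: f_2(F) = 3; d F_2 = (2*u + 3*v) du + (3*u) dv
Combining and collecting du, dv coefficients:
  coeff of du: 6*u^2*v - 6*u^2 + 6*u*v^2 + 6*u*v - 6*u + 9*v
  coeff of dv: 3*u*(2*u^2 + 2*u*v + 4*u + 3)
F^* omega = (6*u^2*v - 6*u^2 + 6*u*v^2 + 6*u*v - 6*u + 9*v) du + (3*u*(2*u^2 + 2*u*v + 4*u + 3)) dv.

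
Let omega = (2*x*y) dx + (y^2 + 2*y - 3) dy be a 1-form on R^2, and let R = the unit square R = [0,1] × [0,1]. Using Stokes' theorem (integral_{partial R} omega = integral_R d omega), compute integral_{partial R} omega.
integral_(partial R) omega = -1

Stokes: integral_partial_R omega = integral_R d omega with d omega = (∂Q/∂x - ∂P/∂y) dx ∧ dy.
  ∂Q/∂x = 0
  ∂P/∂y = 2*x
  integrand = ∂Q/∂x - ∂P/∂y = -2*x.
Integrating over R: integral_0^1 integral_0^1 (-2*x) dx dy = -1.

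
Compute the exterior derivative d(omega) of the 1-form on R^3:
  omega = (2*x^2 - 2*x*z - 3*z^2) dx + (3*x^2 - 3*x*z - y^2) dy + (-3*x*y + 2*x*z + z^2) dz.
d(omega) = (6*x - 3*z) dx ∧ dy + (2*x - 3*y + 8*z) dx ∧ dz

For a 1-form omega = sum_i f_i dx_i, the exterior derivative is
  d(omega) = sum_{i < j} (∂f_j/∂x_i - ∂f_i/∂x_j) dx_i ∧ dx_j.
  coefficient of dx ∧ dy: ∂f_2/∂x - ∂f_1/∂y = ∂(3*x^2 - 3*x*z - y^2)/∂x - ∂(2*x^2 - 2*x*z - 3*z^2)/∂y = 6*x - 3*z
  coefficient of dx ∧ dz: ∂f_3/∂x - ∂f_1/∂z = ∂(-3*x*y + 2*x*z + z^2)/∂x - ∂(2*x^2 - 2*x*z - 3*z^2)/∂z = 2*x - 3*y + 8*z
Assembling: d(omega) = (6*x - 3*z) dx ∧ dy + (2*x - 3*y + 8*z) dx ∧ dz.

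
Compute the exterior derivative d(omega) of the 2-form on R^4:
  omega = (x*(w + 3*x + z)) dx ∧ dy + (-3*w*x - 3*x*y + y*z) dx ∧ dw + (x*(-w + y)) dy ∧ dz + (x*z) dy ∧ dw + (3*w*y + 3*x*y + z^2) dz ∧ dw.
d(omega) = (-w + x + y) dx ∧ dy ∧ dz + (4*x) dx ∧ dy ∧ dw + (2*y) dx ∧ dz ∧ dw + (3*w + x) dy ∧ dz ∧ dw

For a 2-form omega = sum_{i<j} g_{ij} dx_i ∧ dx_j, the exterior derivative is
  d(omega) = sum_{i<j} d(g_{ij}) ∧ dx_i ∧ dx_j = sum_{i<j, k} (∂g_{ij}/∂x_k) dx_k ∧ dx_i ∧ dx_j.
Expand each term, using dx_k ∧ dx_i ∧ dx_j = sgn(permutation) dx_{(a)} ∧ dx_{(b)} ∧ dx_{(c)} with (a < b < c) sorted:
  d(x*(w + 3*x + z)) includes (∂/∂z)(x*(w + 3*x + z)) dz = (x) dz, which multiplied by dx ∧ dy gives (x) dx ∧ dy ∧ dz
  d(x*(w + 3*x + z)) includes (∂/∂w)(x*(w + 3*x + z)) dw = (x) dw, which multiplied by dx ∧ dy gives (x) dx ∧ dy ∧ dw
  d(-3*w*x - 3*x*y + y*z) includes (∂/∂y)(-3*w*x - 3*x*y + y*z) dy = (-3*x + z) dy, which multiplied by dx ∧ dw gives (3*x - z) dx ∧ dy ∧ dw
  d(-3*w*x - 3*x*y + y*z) includes (∂/∂z)(-3*w*x - 3*x*y + y*z) dz = (y) dz, which multiplied by dx ∧ dw gives (-y) dx ∧ dz ∧ dw
  d(x*(-w + y)) includes (∂/∂x)(x*(-w + y)) dx = (-w + y) dx, which multiplied by dy ∧ dz gives (-w + y) dx ∧ dy ∧ dz
  d(x*(-w + y)) includes (∂/∂w)(x*(-w + y)) dw = (-x) dw, which multiplied by dy ∧ dz gives (-x) dy ∧ dz ∧ dw
  d(x*z) includes (∂/∂x)(x*z) dx = (z) dx, which multiplied by dy ∧ dw gives (z) dx ∧ dy ∧ dw
  d(x*z) includes (∂/∂z)(x*z) dz = (x) dz, which multiplied by dy ∧ dw gives (-x) dy ∧ dz ∧ dw
  d(3*w*y + 3*x*y + z^2) includes (∂/∂x)(3*w*y + 3*x*y + z^2) dx = (3*y) dx, which multiplied by dz ∧ dw gives (3*y) dx ∧ dz ∧ dw
  d(3*w*y + 3*x*y + z^2) includes (∂/∂y)(3*w*y + 3*x*y + z^2) dy = (3*w + 3*x) dy, which multiplied by dz ∧ dw gives (3*w + 3*x) dy ∧ dz ∧ dw
Collecting like 3-forms: d(omega) = (-w + x + y) dx ∧ dy ∧ dz + (4*x) dx ∧ dy ∧ dw + (2*y) dx ∧ dz ∧ dw + (3*w + x) dy ∧ dz ∧ dw.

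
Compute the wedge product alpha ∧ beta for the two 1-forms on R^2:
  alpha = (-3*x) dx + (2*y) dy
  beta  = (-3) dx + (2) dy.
alpha ∧ beta = (-6*x + 6*y) dx ∧ dy

Distribute the wedge, using dx_i ∧ dx_j = -dx_j ∧ dx_i and dx_i ∧ dx_i = 0. For each pair (i, j) with i < j, the coefficient of dx_i ∧ dx_j in alpha ∧ beta is (alpha_i * beta_j - alpha_j * beta_i). Collecting: alpha ∧ beta = (-6*x + 6*y) dx ∧ dy.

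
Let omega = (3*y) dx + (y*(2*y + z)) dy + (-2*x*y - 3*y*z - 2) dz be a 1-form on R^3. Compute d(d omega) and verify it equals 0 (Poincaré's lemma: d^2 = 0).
d(d omega) = 0

Step 1: d omega = sum_{i<j} (∂f_j/∂x_i - ∂f_i/∂x_j) dx_i ∧ dx_j:
  coeff of dx ∧ dy: -3
  coeff of dx ∧ dz: -2*y
  coeff of dy ∧ dz: -2*x - y - 3*z
Step 2: Apply d again to each 2-form coefficient. The only possible 3-form in R^3 is dx ∧ dy ∧ dz, with coefficient
  ∂(coeff of dy∧dz)/∂x - ∂(coeff of dx∧dz)/∂y + ∂(coeff of dx∧dy)/∂z
  = ∂/∂x (-2*x - y - 3*z) - ∂/∂y (-2*y) + ∂/∂z (-3).
Each of these terms simplifies to sums of mixed partials that cancel in pairs. The result is 0 (by equality of mixed partials for smooth functions — Schwarz / Clairaut).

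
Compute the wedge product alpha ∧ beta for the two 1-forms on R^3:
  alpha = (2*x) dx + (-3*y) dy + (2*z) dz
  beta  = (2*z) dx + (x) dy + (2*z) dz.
alpha ∧ beta = (2*x^2 + 6*y*z) dx ∧ dy + (4*z*(x - z)) dx ∧ dz + (-2*z*(x + 3*y)) dy ∧ dz

Distribute the wedge, using dx_i ∧ dx_j = -dx_j ∧ dx_i and dx_i ∧ dx_i = 0. For each pair (i, j) with i < j, the coefficient of dx_i ∧ dx_j in alpha ∧ beta is (alpha_i * beta_j - alpha_j * beta_i). Collecting: alpha ∧ beta = (2*x^2 + 6*y*z) dx ∧ dy + (4*z*(x - z)) dx ∧ dz + (-2*z*(x + 3*y)) dy ∧ dz.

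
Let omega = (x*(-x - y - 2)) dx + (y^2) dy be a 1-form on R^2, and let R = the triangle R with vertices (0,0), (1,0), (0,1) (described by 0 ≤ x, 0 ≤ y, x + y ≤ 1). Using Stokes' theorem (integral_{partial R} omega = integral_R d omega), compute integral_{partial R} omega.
integral_(partial R) omega = 1/6

Stokes: integral_partial_R omega = integral_R d omega with d omega = (∂Q/∂x - ∂P/∂y) dx ∧ dy.
  ∂Q/∂x = 0
  ∂P/∂y = -x
  integrand = ∂Q/∂x - ∂P/∂y = x.
Integrating over R: integral_0^1 integral_0^{1-x} (x) dy dx = 1/6.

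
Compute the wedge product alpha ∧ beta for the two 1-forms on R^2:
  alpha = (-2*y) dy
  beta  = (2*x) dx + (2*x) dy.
alpha ∧ beta = (4*x*y) dx ∧ dy

Distribute the wedge, using dx_i ∧ dx_j = -dx_j ∧ dx_i and dx_i ∧ dx_i = 0. For each pair (i, j) with i < j, the coefficient of dx_i ∧ dx_j in alpha ∧ beta is (alpha_i * beta_j - alpha_j * beta_i). Collecting: alpha ∧ beta = (4*x*y) dx ∧ dy.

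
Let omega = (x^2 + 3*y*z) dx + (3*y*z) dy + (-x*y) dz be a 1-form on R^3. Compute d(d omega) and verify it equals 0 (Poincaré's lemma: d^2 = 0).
d(d omega) = 0

Step 1: d omega = sum_{i<j} (∂f_j/∂x_i - ∂f_i/∂x_j) dx_i ∧ dx_j:
  coeff of dx ∧ dy: -3*z
  coeff of dx ∧ dz: -4*y
  coeff of dy ∧ dz: -x - 3*y
Step 2: Apply d again to each 2-form coefficient. The only possible 3-form in R^3 is dx ∧ dy ∧ dz, with coefficient
  ∂(coeff of dy∧dz)/∂x - ∂(coeff of dx∧dz)/∂y + ∂(coeff of dx∧dy)/∂z
  = ∂/∂x (-x - 3*y) - ∂/∂y (-4*y) + ∂/∂z (-3*z).
Each of these terms simplifies to sums of mixed partials that cancel in pairs. The result is 0 (by equality of mixed partials for smooth functions — Schwarz / Clairaut).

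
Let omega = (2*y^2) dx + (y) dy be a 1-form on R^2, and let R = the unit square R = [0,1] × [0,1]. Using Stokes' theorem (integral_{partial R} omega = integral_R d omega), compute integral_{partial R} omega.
integral_(partial R) omega = -2

Stokes: integral_partial_R omega = integral_R d omega with d omega = (∂Q/∂x - ∂P/∂y) dx ∧ dy.
  ∂Q/∂x = 0
  ∂P/∂y = 4*y
  integrand = ∂Q/∂x - ∂P/∂y = -4*y.
Integrating over R: integral_0^1 integral_0^1 (-4*y) dx dy = -2.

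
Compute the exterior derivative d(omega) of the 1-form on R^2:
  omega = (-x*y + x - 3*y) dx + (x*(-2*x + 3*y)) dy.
d(omega) = (-3*x + 3*y + 3) dx ∧ dy

For a 1-form omega = sum_i f_i dx_i, the exterior derivative is
  d(omega) = sum_{i < j} (∂f_j/∂x_i - ∂f_i/∂x_j) dx_i ∧ dx_j.
  coefficient of dx ∧ dy: ∂f_2/∂x - ∂f_1/∂y = ∂(x*(-2*x + 3*y))/∂x - ∂(-x*y + x - 3*y)/∂y = -3*x + 3*y + 3
Assembling: d(omega) = (-3*x + 3*y + 3) dx ∧ dy.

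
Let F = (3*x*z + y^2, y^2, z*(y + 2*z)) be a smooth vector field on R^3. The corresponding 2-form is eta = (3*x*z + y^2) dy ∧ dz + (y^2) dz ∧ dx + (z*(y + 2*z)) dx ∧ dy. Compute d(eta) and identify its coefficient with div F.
d(eta) = (3*y + 7*z) dx ∧ dy ∧ dz; div F = 3*y + 7*z

For a 2-form in R^3 of the form above, applying d gives a 3-form with coefficient ∂P/∂x + ∂Q/∂y + ∂R/∂z:
  ∂P/∂x = 3*z
  ∂Q/∂y = 2*y
  ∂R/∂z = y + 4*z
Sum = 3*y + 7*z, which is exactly div F.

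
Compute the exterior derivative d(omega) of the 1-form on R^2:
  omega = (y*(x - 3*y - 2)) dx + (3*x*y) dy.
d(omega) = (-x + 9*y + 2) dx ∧ dy

For a 1-form omega = sum_i f_i dx_i, the exterior derivative is
  d(omega) = sum_{i < j} (∂f_j/∂x_i - ∂f_i/∂x_j) dx_i ∧ dx_j.
  coefficient of dx ∧ dy: ∂f_2/∂x - ∂f_1/∂y = ∂(3*x*y)/∂x - ∂(y*(x - 3*y - 2))/∂y = -x + 9*y + 2
Assembling: d(omega) = (-x + 9*y + 2) dx ∧ dy.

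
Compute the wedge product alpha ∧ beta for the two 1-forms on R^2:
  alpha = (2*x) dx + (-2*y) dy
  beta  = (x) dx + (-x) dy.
alpha ∧ beta = (2*x*(-x + y)) dx ∧ dy

Distribute the wedge, using dx_i ∧ dx_j = -dx_j ∧ dx_i and dx_i ∧ dx_i = 0. For each pair (i, j) with i < j, the coefficient of dx_i ∧ dx_j in alpha ∧ beta is (alpha_i * beta_j - alpha_j * beta_i). Collecting: alpha ∧ beta = (2*x*(-x + y)) dx ∧ dy.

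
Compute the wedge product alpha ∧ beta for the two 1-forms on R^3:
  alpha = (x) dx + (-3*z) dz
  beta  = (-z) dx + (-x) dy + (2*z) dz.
alpha ∧ beta = (-x^2) dx ∧ dy + (z*(2*x - 3*z)) dx ∧ dz + (-3*x*z) dy ∧ dz

Distribute the wedge, using dx_i ∧ dx_j = -dx_j ∧ dx_i and dx_i ∧ dx_i = 0. For each pair (i, j) with i < j, the coefficient of dx_i ∧ dx_j in alpha ∧ beta is (alpha_i * beta_j - alpha_j * beta_i). Collecting: alpha ∧ beta = (-x^2) dx ∧ dy + (z*(2*x - 3*z)) dx ∧ dz + (-3*x*z) dy ∧ dz.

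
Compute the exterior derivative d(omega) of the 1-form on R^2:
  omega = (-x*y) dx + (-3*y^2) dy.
d(omega) = (x) dx ∧ dy

For a 1-form omega = sum_i f_i dx_i, the exterior derivative is
  d(omega) = sum_{i < j} (∂f_j/∂x_i - ∂f_i/∂x_j) dx_i ∧ dx_j.
  coefficient of dx ∧ dy: ∂f_2/∂x - ∂f_1/∂y = ∂(-3*y^2)/∂x - ∂(-x*y)/∂y = x
Assembling: d(omega) = (x) dx ∧ dy.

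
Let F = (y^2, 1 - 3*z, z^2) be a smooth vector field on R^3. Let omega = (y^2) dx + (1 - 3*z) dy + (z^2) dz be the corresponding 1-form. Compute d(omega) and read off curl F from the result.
d(omega) = (3) dy ∧ dz + (0) dz ∧ dx + (-2*y) dx ∧ dy; curl F = (3, 0, -2*y)

d omega = sum_{i<j} (∂f_j/∂x_i - ∂f_i/∂x_j) dx_i ∧ dx_j. Under the identification (dy ∧ dz, dz ∧ dx, dx ∧ dy) ↔ (e_x, e_y, e_z), the coefficients are exactly the components of curl F. Compute:
  ∂R/∂y - ∂Q/∂z = (0) - (-3) = 3
  ∂P/∂z - ∂R/∂x = (0) - (0) = 0
  ∂Q/∂x - ∂P/∂y = (0) - (2*y) = -2*y.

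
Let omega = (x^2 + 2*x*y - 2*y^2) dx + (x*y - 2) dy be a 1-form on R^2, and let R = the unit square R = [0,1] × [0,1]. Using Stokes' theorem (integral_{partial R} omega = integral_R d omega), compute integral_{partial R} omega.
integral_(partial R) omega = 3/2

Stokes: integral_partial_R omega = integral_R d omega with d omega = (∂Q/∂x - ∂P/∂y) dx ∧ dy.
  ∂Q/∂x = y
  ∂P/∂y = 2*x - 4*y
  integrand = ∂Q/∂x - ∂P/∂y = -2*x + 5*y.
Integrating over R: integral_0^1 integral_0^1 (-2*x + 5*y) dx dy = 3/2.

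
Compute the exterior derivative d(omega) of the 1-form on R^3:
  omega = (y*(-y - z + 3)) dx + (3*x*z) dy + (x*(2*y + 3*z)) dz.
d(omega) = (2*y + 4*z - 3) dx ∧ dy + (3*y + 3*z) dx ∧ dz + (-x) dy ∧ dz

For a 1-form omega = sum_i f_i dx_i, the exterior derivative is
  d(omega) = sum_{i < j} (∂f_j/∂x_i - ∂f_i/∂x_j) dx_i ∧ dx_j.
  coefficient of dx ∧ dy: ∂f_2/∂x - ∂f_1/∂y = ∂(3*x*z)/∂x - ∂(y*(-y - z + 3))/∂y = 2*y + 4*z - 3
  coefficient of dx ∧ dz: ∂f_3/∂x - ∂f_1/∂z = ∂(x*(2*y + 3*z))/∂x - ∂(y*(-y - z + 3))/∂z = 3*y + 3*z
  coefficient of dy ∧ dz: ∂f_3/∂y - ∂f_2/∂z = ∂(x*(2*y + 3*z))/∂y - ∂(3*x*z)/∂z = -x
Assembling: d(omega) = (2*y + 4*z - 3) dx ∧ dy + (3*y + 3*z) dx ∧ dz + (-x) dy ∧ dz.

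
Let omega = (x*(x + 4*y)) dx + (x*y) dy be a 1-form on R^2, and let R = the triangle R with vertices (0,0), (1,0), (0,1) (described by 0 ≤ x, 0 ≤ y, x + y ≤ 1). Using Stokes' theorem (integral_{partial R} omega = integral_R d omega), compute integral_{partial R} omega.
integral_(partial R) omega = -1/2

Stokes: integral_partial_R omega = integral_R d omega with d omega = (∂Q/∂x - ∂P/∂y) dx ∧ dy.
  ∂Q/∂x = y
  ∂P/∂y = 4*x
  integrand = ∂Q/∂x - ∂P/∂y = -4*x + y.
Integrating over R: integral_0^1 integral_0^{1-x} (-4*x + y) dy dx = -1/2.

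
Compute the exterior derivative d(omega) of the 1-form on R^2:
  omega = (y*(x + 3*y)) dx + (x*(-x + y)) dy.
d(omega) = (-3*x - 5*y) dx ∧ dy

For a 1-form omega = sum_i f_i dx_i, the exterior derivative is
  d(omega) = sum_{i < j} (∂f_j/∂x_i - ∂f_i/∂x_j) dx_i ∧ dx_j.
  coefficient of dx ∧ dy: ∂f_2/∂x - ∂f_1/∂y = ∂(x*(-x + y))/∂x - ∂(y*(x + 3*y))/∂y = -3*x - 5*y
Assembling: d(omega) = (-3*x - 5*y) dx ∧ dy.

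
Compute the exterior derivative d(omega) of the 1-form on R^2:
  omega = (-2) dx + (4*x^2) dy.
d(omega) = (8*x) dx ∧ dy

For a 1-form omega = sum_i f_i dx_i, the exterior derivative is
  d(omega) = sum_{i < j} (∂f_j/∂x_i - ∂f_i/∂x_j) dx_i ∧ dx_j.
  coefficient of dx ∧ dy: ∂f_2/∂x - ∂f_1/∂y = ∂(4*x^2)/∂x - ∂(-2)/∂y = 8*x
Assembling: d(omega) = (8*x) dx ∧ dy.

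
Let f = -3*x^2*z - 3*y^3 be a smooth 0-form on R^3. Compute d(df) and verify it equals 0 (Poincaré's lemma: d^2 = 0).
d(df) = 0

Step 1: df = sum_i (∂f/∂x_i) dx_i = (-6*x*z) dx + (-9*y^2) dy + (-3*x^2) dz.
Step 2: Apply d again. Using the 1-form formula, the coefficient of dx ∧ dy in d(df) is ∂^2 f/∂x ∂y - ∂^2 f/∂y ∂x = (0) - (0) = 0 (equality of mixed partials for smooth f).
Similarly for dx ∧ dz and dy ∧ dz — all coefficients vanish. So d(df) = 0.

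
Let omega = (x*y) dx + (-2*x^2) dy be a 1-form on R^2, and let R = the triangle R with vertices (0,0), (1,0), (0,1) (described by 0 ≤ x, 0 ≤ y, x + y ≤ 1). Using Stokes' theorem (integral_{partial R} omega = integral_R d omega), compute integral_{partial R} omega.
integral_(partial R) omega = -5/6

Stokes: integral_partial_R omega = integral_R d omega with d omega = (∂Q/∂x - ∂P/∂y) dx ∧ dy.
  ∂Q/∂x = -4*x
  ∂P/∂y = x
  integrand = ∂Q/∂x - ∂P/∂y = -5*x.
Integrating over R: integral_0^1 integral_0^{1-x} (-5*x) dy dx = -5/6.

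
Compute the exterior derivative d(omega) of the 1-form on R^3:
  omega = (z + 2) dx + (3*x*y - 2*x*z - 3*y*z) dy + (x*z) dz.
d(omega) = (3*y - 2*z) dx ∧ dy + (z - 1) dx ∧ dz + (2*x + 3*y) dy ∧ dz

For a 1-form omega = sum_i f_i dx_i, the exterior derivative is
  d(omega) = sum_{i < j} (∂f_j/∂x_i - ∂f_i/∂x_j) dx_i ∧ dx_j.
  coefficient of dx ∧ dy: ∂f_2/∂x - ∂f_1/∂y = ∂(3*x*y - 2*x*z - 3*y*z)/∂x - ∂(z + 2)/∂y = 3*y - 2*z
  coefficient of dx ∧ dz: ∂f_3/∂x - ∂f_1/∂z = ∂(x*z)/∂x - ∂(z + 2)/∂z = z - 1
  coefficient of dy ∧ dz: ∂f_3/∂y - ∂f_2/∂z = ∂(x*z)/∂y - ∂(3*x*y - 2*x*z - 3*y*z)/∂z = 2*x + 3*y
Assembling: d(omega) = (3*y - 2*z) dx ∧ dy + (z - 1) dx ∧ dz + (2*x + 3*y) dy ∧ dz.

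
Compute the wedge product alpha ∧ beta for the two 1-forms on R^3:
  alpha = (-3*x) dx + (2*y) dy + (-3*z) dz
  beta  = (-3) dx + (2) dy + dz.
alpha ∧ beta = (-6*x + 6*y) dx ∧ dy + (-3*x - 9*z) dx ∧ dz + (2*y + 6*z) dy ∧ dz

Distribute the wedge, using dx_i ∧ dx_j = -dx_j ∧ dx_i and dx_i ∧ dx_i = 0. For each pair (i, j) with i < j, the coefficient of dx_i ∧ dx_j in alpha ∧ beta is (alpha_i * beta_j - alpha_j * beta_i). Collecting: alpha ∧ beta = (-6*x + 6*y) dx ∧ dy + (-3*x - 9*z) dx ∧ dz + (2*y + 6*z) dy ∧ dz.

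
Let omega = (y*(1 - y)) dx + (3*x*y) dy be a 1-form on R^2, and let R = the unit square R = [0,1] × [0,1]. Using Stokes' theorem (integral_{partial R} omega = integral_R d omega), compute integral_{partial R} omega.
integral_(partial R) omega = 3/2

Stokes: integral_partial_R omega = integral_R d omega with d omega = (∂Q/∂x - ∂P/∂y) dx ∧ dy.
  ∂Q/∂x = 3*y
  ∂P/∂y = 1 - 2*y
  integrand = ∂Q/∂x - ∂P/∂y = 5*y - 1.
Integrating over R: integral_0^1 integral_0^1 (5*y - 1) dx dy = 3/2.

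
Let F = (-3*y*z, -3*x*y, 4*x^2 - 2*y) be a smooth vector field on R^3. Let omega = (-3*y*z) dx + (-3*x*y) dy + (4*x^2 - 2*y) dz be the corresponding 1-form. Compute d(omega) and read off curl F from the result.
d(omega) = (-2) dy ∧ dz + (-8*x - 3*y) dz ∧ dx + (-3*y + 3*z) dx ∧ dy; curl F = (-2, -8*x - 3*y, -3*y + 3*z)

d omega = sum_{i<j} (∂f_j/∂x_i - ∂f_i/∂x_j) dx_i ∧ dx_j. Under the identification (dy ∧ dz, dz ∧ dx, dx ∧ dy) ↔ (e_x, e_y, e_z), the coefficients are exactly the components of curl F. Compute:
  ∂R/∂y - ∂Q/∂z = (-2) - (0) = -2
  ∂P/∂z - ∂R/∂x = (-3*y) - (8*x) = -8*x - 3*y
  ∂Q/∂x - ∂P/∂y = (-3*y) - (-3*z) = -3*y + 3*z.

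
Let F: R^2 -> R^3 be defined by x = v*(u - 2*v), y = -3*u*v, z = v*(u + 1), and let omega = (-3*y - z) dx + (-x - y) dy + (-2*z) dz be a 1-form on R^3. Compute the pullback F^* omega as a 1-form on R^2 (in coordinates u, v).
F^* omega = (v^2*(-6*v - 3)) du + (v*(-38*u*v - 5*u + 4*v - 2)) dv

Using F^*(f dg) = (f ∘ F) d(g ∘ F), substitute each coordinate x_i by F_i(u, v) in f_i, and replace dx_i by d F_i = (∂F_i/∂u) du + (∂F_i/∂v) dv.
  For the x component: f_1(F) = v*(8*u - 1); d F_1 = (v) du + (u - 4*v) dv
  For the y component: f_2(F) = 2*v*(u + v); d F_2 = (-3*v) du + (-3*u) dv
  For the z component: f_3(F) = 2*v*(-u - 1); d F_3 = (v) du + (u + 1) dv
Combining and collecting du, dv coefficients:
  coeff of du: v^2*(-6*v - 3)
  coeff of dv: v*(-38*u*v - 5*u + 4*v - 2)
F^* omega = (v^2*(-6*v - 3)) du + (v*(-38*u*v - 5*u + 4*v - 2)) dv.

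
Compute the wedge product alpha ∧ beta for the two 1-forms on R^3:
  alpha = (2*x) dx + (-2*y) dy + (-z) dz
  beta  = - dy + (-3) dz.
alpha ∧ beta = (-2*x) dx ∧ dy + (-6*x) dx ∧ dz + (6*y - z) dy ∧ dz

Distribute the wedge, using dx_i ∧ dx_j = -dx_j ∧ dx_i and dx_i ∧ dx_i = 0. For each pair (i, j) with i < j, the coefficient of dx_i ∧ dx_j in alpha ∧ beta is (alpha_i * beta_j - alpha_j * beta_i). Collecting: alpha ∧ beta = (-2*x) dx ∧ dy + (-6*x) dx ∧ dz + (6*y - z) dy ∧ dz.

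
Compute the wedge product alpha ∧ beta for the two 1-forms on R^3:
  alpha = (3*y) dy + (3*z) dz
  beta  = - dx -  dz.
alpha ∧ beta = (3*y) dx ∧ dy + (-3*y) dy ∧ dz + (3*z) dx ∧ dz

Distribute the wedge, using dx_i ∧ dx_j = -dx_j ∧ dx_i and dx_i ∧ dx_i = 0. For each pair (i, j) with i < j, the coefficient of dx_i ∧ dx_j in alpha ∧ beta is (alpha_i * beta_j - alpha_j * beta_i). Collecting: alpha ∧ beta = (3*y) dx ∧ dy + (-3*y) dy ∧ dz + (3*z) dx ∧ dz.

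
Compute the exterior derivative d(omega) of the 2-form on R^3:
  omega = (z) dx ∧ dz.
d(omega) = 0

For a 2-form omega = sum_{i<j} g_{ij} dx_i ∧ dx_j, the exterior derivative is
  d(omega) = sum_{i<j} d(g_{ij}) ∧ dx_i ∧ dx_j = sum_{i<j, k} (∂g_{ij}/∂x_k) dx_k ∧ dx_i ∧ dx_j.
Expand each term, using dx_k ∧ dx_i ∧ dx_j = sgn(permutation) dx_{(a)} ∧ dx_{(b)} ∧ dx_{(c)} with (a < b < c) sorted:

Collecting like 3-forms: d(omega) = 0.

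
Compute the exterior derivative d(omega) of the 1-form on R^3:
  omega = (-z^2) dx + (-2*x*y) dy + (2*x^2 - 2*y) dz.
d(omega) = (-2*y) dx ∧ dy + (4*x + 2*z) dx ∧ dz + (-2) dy ∧ dz

For a 1-form omega = sum_i f_i dx_i, the exterior derivative is
  d(omega) = sum_{i < j} (∂f_j/∂x_i - ∂f_i/∂x_j) dx_i ∧ dx_j.
  coefficient of dx ∧ dy: ∂f_2/∂x - ∂f_1/∂y = ∂(-2*x*y)/∂x - ∂(-z^2)/∂y = -2*y
  coefficient of dx ∧ dz: ∂f_3/∂x - ∂f_1/∂z = ∂(2*x^2 - 2*y)/∂x - ∂(-z^2)/∂z = 4*x + 2*z
  coefficient of dy ∧ dz: ∂f_3/∂y - ∂f_2/∂z = ∂(2*x^2 - 2*y)/∂y - ∂(-2*x*y)/∂z = -2
Assembling: d(omega) = (-2*y) dx ∧ dy + (4*x + 2*z) dx ∧ dz + (-2) dy ∧ dz.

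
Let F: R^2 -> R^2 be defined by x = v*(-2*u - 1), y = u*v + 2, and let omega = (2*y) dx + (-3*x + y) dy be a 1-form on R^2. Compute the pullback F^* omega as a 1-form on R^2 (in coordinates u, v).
F^* omega = (3*v*(u*v + v - 2)) du + (3*u^2*v + u*v - 6*u - 4) dv

Using F^*(f dg) = (f ∘ F) d(g ∘ F), substitute each coordinate x_i by F_i(u, v) in f_i, and replace dx_i by d F_i = (∂F_i/∂u) du + (∂F_i/∂v) dv.
  For the x component: f_1(F) = 2*u*v + 4; d F_1 = (-2*v) du + (-2*u - 1) dv
  For the y component: f_2(F) = 7*u*v + 3*v + 2; d F_2 = (v) du + (u) dv
Combining and collecting du, dv coefficients:
  coeff of du: 3*v*(u*v + v - 2)
  coeff of dv: 3*u^2*v + u*v - 6*u - 4
F^* omega = (3*v*(u*v + v - 2)) du + (3*u^2*v + u*v - 6*u - 4) dv.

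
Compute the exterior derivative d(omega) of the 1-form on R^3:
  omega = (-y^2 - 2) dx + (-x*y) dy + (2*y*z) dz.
d(omega) = (y) dx ∧ dy + (2*z) dy ∧ dz

For a 1-form omega = sum_i f_i dx_i, the exterior derivative is
  d(omega) = sum_{i < j} (∂f_j/∂x_i - ∂f_i/∂x_j) dx_i ∧ dx_j.
  coefficient of dx ∧ dy: ∂f_2/∂x - ∂f_1/∂y = ∂(-x*y)/∂x - ∂(-y^2 - 2)/∂y = y
  coefficient of dy ∧ dz: ∂f_3/∂y - ∂f_2/∂z = ∂(2*y*z)/∂y - ∂(-x*y)/∂z = 2*z
Assembling: d(omega) = (y) dx ∧ dy + (2*z) dy ∧ dz.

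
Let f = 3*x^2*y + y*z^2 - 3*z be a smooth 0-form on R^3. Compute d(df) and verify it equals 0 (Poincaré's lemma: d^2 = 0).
d(df) = 0

Step 1: df = sum_i (∂f/∂x_i) dx_i = (6*x*y) dx + (3*x^2 + z^2) dy + (2*y*z - 3) dz.
Step 2: Apply d again. Using the 1-form formula, the coefficient of dx ∧ dy in d(df) is ∂^2 f/∂x ∂y - ∂^2 f/∂y ∂x = (6*x) - (6*x) = 0 (equality of mixed partials for smooth f).
Similarly for dx ∧ dz and dy ∧ dz — all coefficients vanish. So d(df) = 0.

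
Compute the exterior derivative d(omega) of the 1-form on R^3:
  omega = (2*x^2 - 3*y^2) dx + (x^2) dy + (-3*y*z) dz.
d(omega) = (2*x + 6*y) dx ∧ dy + (-3*z) dy ∧ dz

For a 1-form omega = sum_i f_i dx_i, the exterior derivative is
  d(omega) = sum_{i < j} (∂f_j/∂x_i - ∂f_i/∂x_j) dx_i ∧ dx_j.
  coefficient of dx ∧ dy: ∂f_2/∂x - ∂f_1/∂y = ∂(x^2)/∂x - ∂(2*x^2 - 3*y^2)/∂y = 2*x + 6*y
  coefficient of dy ∧ dz: ∂f_3/∂y - ∂f_2/∂z = ∂(-3*y*z)/∂y - ∂(x^2)/∂z = -3*z
Assembling: d(omega) = (2*x + 6*y) dx ∧ dy + (-3*z) dy ∧ dz.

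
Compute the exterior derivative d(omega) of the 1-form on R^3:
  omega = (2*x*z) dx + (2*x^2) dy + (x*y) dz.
d(omega) = (4*x) dx ∧ dy + (-2*x + y) dx ∧ dz + (x) dy ∧ dz

For a 1-form omega = sum_i f_i dx_i, the exterior derivative is
  d(omega) = sum_{i < j} (∂f_j/∂x_i - ∂f_i/∂x_j) dx_i ∧ dx_j.
  coefficient of dx ∧ dy: ∂f_2/∂x - ∂f_1/∂y = ∂(2*x^2)/∂x - ∂(2*x*z)/∂y = 4*x
  coefficient of dx ∧ dz: ∂f_3/∂x - ∂f_1/∂z = ∂(x*y)/∂x - ∂(2*x*z)/∂z = -2*x + y
  coefficient of dy ∧ dz: ∂f_3/∂y - ∂f_2/∂z = ∂(x*y)/∂y - ∂(2*x^2)/∂z = x
Assembling: d(omega) = (4*x) dx ∧ dy + (-2*x + y) dx ∧ dz + (x) dy ∧ dz.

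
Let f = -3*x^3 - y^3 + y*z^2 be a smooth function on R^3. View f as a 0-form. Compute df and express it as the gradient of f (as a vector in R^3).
df = (-9*x^2) dx + (-3*y^2 + z^2) dy + (2*y*z) dz; grad f = (-9*x^2, -3*y^2 + z^2, 2*y*z)

For a 0-form f, d f = (∂f/∂x) dx + (∂f/∂y) dy + (∂f/∂z) dz. The components of the vector representation are exactly the entries of grad f in Cartesian coordinates:
  ∂f/∂x = -9*x^2
  ∂f/∂y = -3*y^2 + z^2
  ∂f/∂z = 2*y*z.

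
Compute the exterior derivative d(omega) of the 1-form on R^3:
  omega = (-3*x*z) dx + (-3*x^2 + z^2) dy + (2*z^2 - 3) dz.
d(omega) = (-6*x) dx ∧ dy + (3*x) dx ∧ dz + (-2*z) dy ∧ dz

For a 1-form omega = sum_i f_i dx_i, the exterior derivative is
  d(omega) = sum_{i < j} (∂f_j/∂x_i - ∂f_i/∂x_j) dx_i ∧ dx_j.
  coefficient of dx ∧ dy: ∂f_2/∂x - ∂f_1/∂y = ∂(-3*x^2 + z^2)/∂x - ∂(-3*x*z)/∂y = -6*x
  coefficient of dx ∧ dz: ∂f_3/∂x - ∂f_1/∂z = ∂(2*z^2 - 3)/∂x - ∂(-3*x*z)/∂z = 3*x
  coefficient of dy ∧ dz: ∂f_3/∂y - ∂f_2/∂z = ∂(2*z^2 - 3)/∂y - ∂(-3*x^2 + z^2)/∂z = -2*z
Assembling: d(omega) = (-6*x) dx ∧ dy + (3*x) dx ∧ dz + (-2*z) dy ∧ dz.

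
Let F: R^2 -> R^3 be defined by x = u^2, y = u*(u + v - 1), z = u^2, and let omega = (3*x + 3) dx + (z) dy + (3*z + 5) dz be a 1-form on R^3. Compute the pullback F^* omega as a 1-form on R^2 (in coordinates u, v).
F^* omega = (u*(14*u^2 + u*v - u + 16)) du + (u^3) dv

Using F^*(f dg) = (f ∘ F) d(g ∘ F), substitute each coordinate x_i by F_i(u, v) in f_i, and replace dx_i by d F_i = (∂F_i/∂u) du + (∂F_i/∂v) dv.
  For the x component: f_1(F) = 3*u^2 + 3; d F_1 = (2*u) du + (0) dv
  For the y component: f_2(F) = u^2; d F_2 = (2*u + v - 1) du + (u) dv
  For the z component: f_3(F) = 3*u^2 + 5; d F_3 = (2*u) du + (0) dv
Combining and collecting du, dv coefficients:
  coeff of du: u*(14*u^2 + u*v - u + 16)
  coeff of dv: u^3
F^* omega = (u*(14*u^2 + u*v - u + 16)) du + (u^3) dv.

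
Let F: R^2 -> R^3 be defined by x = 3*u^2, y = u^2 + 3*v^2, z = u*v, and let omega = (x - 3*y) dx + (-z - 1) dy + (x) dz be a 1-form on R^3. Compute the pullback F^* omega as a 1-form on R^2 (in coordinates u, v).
F^* omega = (u*(u*v - 54*v^2 - 2)) du + (3*u^3 - 6*u*v^2 - 6*v) dv

Using F^*(f dg) = (f ∘ F) d(g ∘ F), substitute each coordinate x_i by F_i(u, v) in f_i, and replace dx_i by d F_i = (∂F_i/∂u) du + (∂F_i/∂v) dv.
  For the x component: f_1(F) = -9*v^2; d F_1 = (6*u) du + (0) dv
  For the y component: f_2(F) = -u*v - 1; d F_2 = (2*u) du + (6*v) dv
  For the z component: f_3(F) = 3*u^2; d F_3 = (v) du + (u) dv
Combining and collecting du, dv coefficients:
  coeff of du: u*(u*v - 54*v^2 - 2)
  coeff of dv: 3*u^3 - 6*u*v^2 - 6*v
F^* omega = (u*(u*v - 54*v^2 - 2)) du + (3*u^3 - 6*u*v^2 - 6*v) dv.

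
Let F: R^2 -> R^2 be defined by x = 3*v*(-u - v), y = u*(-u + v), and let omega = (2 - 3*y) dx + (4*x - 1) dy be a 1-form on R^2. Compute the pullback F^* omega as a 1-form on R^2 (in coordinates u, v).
F^* omega = (15*u^2*v + 21*u*v^2 + 2*u - 12*v^3 - 7*v) du + (-9*u^3 - 21*u^2*v + 6*u*v^2 - 7*u - 12*v) dv

Using F^*(f dg) = (f ∘ F) d(g ∘ F), substitute each coordinate x_i by F_i(u, v) in f_i, and replace dx_i by d F_i = (∂F_i/∂u) du + (∂F_i/∂v) dv.
  For the x component: f_1(F) = 3*u^2 - 3*u*v + 2; d F_1 = (-3*v) du + (-3*u - 6*v) dv
  For the y component: f_2(F) = -12*u*v - 12*v^2 - 1; d F_2 = (-2*u + v) du + (u) dv
Combining and collecting du, dv coefficients:
  coeff of du: 15*u^2*v + 21*u*v^2 + 2*u - 12*v^3 - 7*v
  coeff of dv: -9*u^3 - 21*u^2*v + 6*u*v^2 - 7*u - 12*v
F^* omega = (15*u^2*v + 21*u*v^2 + 2*u - 12*v^3 - 7*v) du + (-9*u^3 - 21*u^2*v + 6*u*v^2 - 7*u - 12*v) dv.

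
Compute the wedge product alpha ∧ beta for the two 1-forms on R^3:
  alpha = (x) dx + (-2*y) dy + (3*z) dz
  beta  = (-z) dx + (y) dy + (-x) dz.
alpha ∧ beta = (y*(x - 2*z)) dx ∧ dy + (-x^2 + 3*z^2) dx ∧ dz + (y*(2*x - 3*z)) dy ∧ dz

Distribute the wedge, using dx_i ∧ dx_j = -dx_j ∧ dx_i and dx_i ∧ dx_i = 0. For each pair (i, j) with i < j, the coefficient of dx_i ∧ dx_j in alpha ∧ beta is (alpha_i * beta_j - alpha_j * beta_i). Collecting: alpha ∧ beta = (y*(x - 2*z)) dx ∧ dy + (-x^2 + 3*z^2) dx ∧ dz + (y*(2*x - 3*z)) dy ∧ dz.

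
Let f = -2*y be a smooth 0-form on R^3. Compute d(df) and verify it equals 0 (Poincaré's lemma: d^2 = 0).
d(df) = 0

Step 1: df = sum_i (∂f/∂x_i) dx_i = (0) dx + (-2) dy + (0) dz.
Step 2: Apply d again. Using the 1-form formula, the coefficient of dx ∧ dy in d(df) is ∂^2 f/∂x ∂y - ∂^2 f/∂y ∂x = (0) - (0) = 0 (equality of mixed partials for smooth f).
Similarly for dx ∧ dz and dy ∧ dz — all coefficients vanish. So d(df) = 0.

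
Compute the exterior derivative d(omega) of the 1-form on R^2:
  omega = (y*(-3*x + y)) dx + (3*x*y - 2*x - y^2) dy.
d(omega) = (3*x + y - 2) dx ∧ dy

For a 1-form omega = sum_i f_i dx_i, the exterior derivative is
  d(omega) = sum_{i < j} (∂f_j/∂x_i - ∂f_i/∂x_j) dx_i ∧ dx_j.
  coefficient of dx ∧ dy: ∂f_2/∂x - ∂f_1/∂y = ∂(3*x*y - 2*x - y^2)/∂x - ∂(y*(-3*x + y))/∂y = 3*x + y - 2
Assembling: d(omega) = (3*x + y - 2) dx ∧ dy.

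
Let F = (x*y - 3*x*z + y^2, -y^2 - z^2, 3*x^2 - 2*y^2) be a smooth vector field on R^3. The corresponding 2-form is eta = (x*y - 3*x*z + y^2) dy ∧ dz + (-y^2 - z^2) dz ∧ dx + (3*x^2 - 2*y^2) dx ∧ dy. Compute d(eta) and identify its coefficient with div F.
d(eta) = (-y - 3*z) dx ∧ dy ∧ dz; div F = -y - 3*z

For a 2-form in R^3 of the form above, applying d gives a 3-form with coefficient ∂P/∂x + ∂Q/∂y + ∂R/∂z:
  ∂P/∂x = y - 3*z
  ∂Q/∂y = -2*y
  ∂R/∂z = 0
Sum = -y - 3*z, which is exactly div F.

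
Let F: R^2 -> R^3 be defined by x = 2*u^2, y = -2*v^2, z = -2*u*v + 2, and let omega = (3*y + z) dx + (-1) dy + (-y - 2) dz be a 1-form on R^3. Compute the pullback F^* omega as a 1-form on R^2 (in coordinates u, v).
F^* omega = (-8*u^2*v - 24*u*v^2 + 8*u - 4*v^3 + 4*v) du + (-4*u*v^2 + 4*u + 4*v) dv

Using F^*(f dg) = (f ∘ F) d(g ∘ F), substitute each coordinate x_i by F_i(u, v) in f_i, and replace dx_i by d F_i = (∂F_i/∂u) du + (∂F_i/∂v) dv.
  For the x component: f_1(F) = -2*u*v - 6*v^2 + 2; d F_1 = (4*u) du + (0) dv
  For the y component: f_2(F) = -1; d F_2 = (0) du + (-4*v) dv
  For the z component: f_3(F) = 2*v^2 - 2; d F_3 = (-2*v) du + (-2*u) dv
Combining and collecting du, dv coefficients:
  coeff of du: -8*u^2*v - 24*u*v^2 + 8*u - 4*v^3 + 4*v
  coeff of dv: -4*u*v^2 + 4*u + 4*v
F^* omega = (-8*u^2*v - 24*u*v^2 + 8*u - 4*v^3 + 4*v) du + (-4*u*v^2 + 4*u + 4*v) dv.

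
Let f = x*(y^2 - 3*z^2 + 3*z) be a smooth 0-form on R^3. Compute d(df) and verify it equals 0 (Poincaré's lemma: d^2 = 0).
d(df) = 0

Step 1: df = sum_i (∂f/∂x_i) dx_i = (y^2 - 3*z^2 + 3*z) dx + (2*x*y) dy + (3*x*(1 - 2*z)) dz.
Step 2: Apply d again. Using the 1-form formula, the coefficient of dx ∧ dy in d(df) is ∂^2 f/∂x ∂y - ∂^2 f/∂y ∂x = (2*y) - (2*y) = 0 (equality of mixed partials for smooth f).
Similarly for dx ∧ dz and dy ∧ dz — all coefficients vanish. So d(df) = 0.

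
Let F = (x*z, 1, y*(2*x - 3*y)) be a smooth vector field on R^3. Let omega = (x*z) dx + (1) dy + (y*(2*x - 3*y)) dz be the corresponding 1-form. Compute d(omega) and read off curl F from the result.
d(omega) = (2*x - 6*y) dy ∧ dz + (x - 2*y) dz ∧ dx + (0) dx ∧ dy; curl F = (2*x - 6*y, x - 2*y, 0)

d omega = sum_{i<j} (∂f_j/∂x_i - ∂f_i/∂x_j) dx_i ∧ dx_j. Under the identification (dy ∧ dz, dz ∧ dx, dx ∧ dy) ↔ (e_x, e_y, e_z), the coefficients are exactly the components of curl F. Compute:
  ∂R/∂y - ∂Q/∂z = (2*x - 6*y) - (0) = 2*x - 6*y
  ∂P/∂z - ∂R/∂x = (x) - (2*y) = x - 2*y
  ∂Q/∂x - ∂P/∂y = (0) - (0) = 0.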